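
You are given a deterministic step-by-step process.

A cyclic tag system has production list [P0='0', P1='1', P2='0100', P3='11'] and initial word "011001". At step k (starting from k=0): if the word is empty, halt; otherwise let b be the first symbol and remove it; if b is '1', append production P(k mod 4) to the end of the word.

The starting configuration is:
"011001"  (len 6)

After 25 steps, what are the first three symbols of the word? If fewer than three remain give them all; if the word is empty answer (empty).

t=0: "011001"  (len 6)
t=1: "11001"  (len 5)
t=2: "10011"  (len 5)
t=3: "00110100"  (len 8)
t=4: "0110100"  (len 7)
t=5: "110100"  (len 6)
t=6: "101001"  (len 6)
t=7: "010010100"  (len 9)
t=8: "10010100"  (len 8)
t=9: "00101000"  (len 8)
t=10: "0101000"  (len 7)
t=11: "101000"  (len 6)
t=12: "0100011"  (len 7)
t=13: "100011"  (len 6)
t=14: "000111"  (len 6)
t=15: "00111"  (len 5)
t=16: "0111"  (len 4)
t=17: "111"  (len 3)
t=18: "111"  (len 3)
t=19: "110100"  (len 6)
t=20: "1010011"  (len 7)
t=21: "0100110"  (len 7)
t=22: "100110"  (len 6)
t=23: "001100100"  (len 9)
t=24: "01100100"  (len 8)
t=25: "1100100"  (len 7)

110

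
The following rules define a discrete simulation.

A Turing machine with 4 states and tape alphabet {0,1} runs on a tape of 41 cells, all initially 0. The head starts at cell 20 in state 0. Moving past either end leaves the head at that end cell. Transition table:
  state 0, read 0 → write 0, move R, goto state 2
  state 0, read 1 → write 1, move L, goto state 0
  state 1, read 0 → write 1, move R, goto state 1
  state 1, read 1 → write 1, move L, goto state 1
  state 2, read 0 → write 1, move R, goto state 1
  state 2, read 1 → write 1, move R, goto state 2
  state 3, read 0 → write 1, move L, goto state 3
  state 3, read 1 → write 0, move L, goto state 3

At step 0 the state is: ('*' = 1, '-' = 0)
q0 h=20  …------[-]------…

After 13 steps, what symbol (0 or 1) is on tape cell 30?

1

k=0  q0 h=20  …------[-]------…
k=1  q2 h=21  …------[-]------…
k=2  q1 h=22  …-----*[-]------…
k=3  q1 h=23  …----**[-]------…
k=4  q1 h=24  …---***[-]------…
k=5  q1 h=25  …--****[-]------…
k=6  q1 h=26  …-*****[-]------…
k=7  q1 h=27  …******[-]------…
k=8  q1 h=28  …******[-]------…
k=9  q1 h=29  …******[-]------…
k=10  q1 h=30  …******[-]------…
k=11  q1 h=31  …******[-]------…
k=12  q1 h=32  …******[-]------…
k=13  q1 h=33  …******[-]------…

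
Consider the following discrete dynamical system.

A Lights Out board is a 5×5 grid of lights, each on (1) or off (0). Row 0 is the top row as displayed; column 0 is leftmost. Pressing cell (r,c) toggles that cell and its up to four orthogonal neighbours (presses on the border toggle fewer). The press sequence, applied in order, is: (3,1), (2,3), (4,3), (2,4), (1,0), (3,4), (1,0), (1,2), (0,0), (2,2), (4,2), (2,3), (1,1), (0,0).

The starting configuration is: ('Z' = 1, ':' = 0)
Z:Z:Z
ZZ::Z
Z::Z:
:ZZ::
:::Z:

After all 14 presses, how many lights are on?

11

[0] Z:Z:Z
ZZ::Z
Z::Z:
:ZZ::
:::Z:
[1] Z:Z:Z
ZZ::Z
ZZ:Z:
Z::::
:Z:Z:
[2] Z:Z:Z
ZZ:ZZ
ZZZ:Z
Z::Z:
:Z:Z:
[3] Z:Z:Z
ZZ:ZZ
ZZZ:Z
Z::::
:ZZ:Z
[4] Z:Z:Z
ZZ:Z:
ZZZZ:
Z:::Z
:ZZ:Z
[5] ::Z:Z
:::Z:
:ZZZ:
Z:::Z
:ZZ:Z
[6] ::Z:Z
:::Z:
:ZZZZ
Z::Z:
:ZZ::
[7] Z:Z:Z
ZZ:Z:
ZZZZZ
Z::Z:
:ZZ::
[8] Z:::Z
Z:Z::
ZZ:ZZ
Z::Z:
:ZZ::
[9] :Z::Z
::Z::
ZZ:ZZ
Z::Z:
:ZZ::
[10] :Z::Z
:::::
Z:Z:Z
Z:ZZ:
:ZZ::
[11] :Z::Z
:::::
Z:Z:Z
Z::Z:
:::Z:
[12] :Z::Z
:::Z:
Z::Z:
Z::::
:::Z:
[13] ::::Z
ZZZZ:
ZZ:Z:
Z::::
:::Z:
[14] ZZ::Z
:ZZZ:
ZZ:Z:
Z::::
:::Z:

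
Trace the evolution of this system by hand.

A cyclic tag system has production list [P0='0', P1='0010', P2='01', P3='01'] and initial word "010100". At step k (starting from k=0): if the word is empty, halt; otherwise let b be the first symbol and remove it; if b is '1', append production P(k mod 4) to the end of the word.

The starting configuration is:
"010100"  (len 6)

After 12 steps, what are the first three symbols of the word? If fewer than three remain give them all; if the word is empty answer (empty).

001

gen 0: "010100"  (len 6)
gen 1: "10100"  (len 5)
gen 2: "01000010"  (len 8)
gen 3: "1000010"  (len 7)
gen 4: "00001001"  (len 8)
gen 5: "0001001"  (len 7)
gen 6: "001001"  (len 6)
gen 7: "01001"  (len 5)
gen 8: "1001"  (len 4)
gen 9: "0010"  (len 4)
gen 10: "010"  (len 3)
gen 11: "10"  (len 2)
gen 12: "001"  (len 3)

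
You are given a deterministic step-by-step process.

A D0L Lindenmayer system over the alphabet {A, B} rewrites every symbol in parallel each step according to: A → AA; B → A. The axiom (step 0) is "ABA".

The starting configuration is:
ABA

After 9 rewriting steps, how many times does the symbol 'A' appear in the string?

[0] ABA
[1] AAAAA
[2] AAAAAAAAAA
[3] AAAAAAAAAAAAAAAAAAAA
[4] AAAAAAAAAAAAAAAAAAAAAAAAAAAAAAAAAAAAAAAA
[5] AAAAAAAAAAAAAAAAAAAAAAAAAAAAAAAAAAAAAAAAAAAAAAAAAAAAAAAAAAAAAAAAAAAAAAAAAAAAAAAA
[6] AAAAAAAAAAAAAAAAAAAAAAAAAAAAAAAAAAAAAAAAAAAAAAAAAAAAAAAAAA…AAAAAAAAAAAAAAAAAAAAAAAAAAAAAAAAAAAAAAAAAAAAAAAAAAAAAAAAAA  (len 160)
[7] AAAAAAAAAAAAAAAAAAAAAAAAAAAAAAAAAAAAAAAAAAAAAAAAAAAAAAAAAA…AAAAAAAAAAAAAAAAAAAAAAAAAAAAAAAAAAAAAAAAAAAAAAAAAAAAAAAAAA  (len 320)
[8] AAAAAAAAAAAAAAAAAAAAAAAAAAAAAAAAAAAAAAAAAAAAAAAAAAAAAAAAAA…AAAAAAAAAAAAAAAAAAAAAAAAAAAAAAAAAAAAAAAAAAAAAAAAAAAAAAAAAA  (len 640)
[9] AAAAAAAAAAAAAAAAAAAAAAAAAAAAAAAAAAAAAAAAAAAAAAAAAAAAAAAAAA…AAAAAAAAAAAAAAAAAAAAAAAAAAAAAAAAAAAAAAAAAAAAAAAAAAAAAAAAAA  (len 1280)

1280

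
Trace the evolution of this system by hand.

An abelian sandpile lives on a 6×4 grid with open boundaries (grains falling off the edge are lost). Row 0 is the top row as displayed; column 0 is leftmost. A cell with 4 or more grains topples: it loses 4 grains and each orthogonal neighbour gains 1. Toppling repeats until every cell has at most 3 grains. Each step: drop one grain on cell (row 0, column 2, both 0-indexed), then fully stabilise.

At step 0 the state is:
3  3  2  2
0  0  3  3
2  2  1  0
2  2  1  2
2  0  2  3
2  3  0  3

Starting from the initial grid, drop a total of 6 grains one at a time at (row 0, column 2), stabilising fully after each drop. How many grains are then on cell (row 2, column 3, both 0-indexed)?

0) 3  3  2  2
0  0  3  3
2  2  1  0
2  2  1  2
2  0  2  3
2  3  0  3
1) 3  3  3  2
0  0  3  3
2  2  1  0
2  2  1  2
2  0  2  3
2  3  0  3
2) 0  1  3  0
1  2  1  1
2  2  2  1
2  2  1  2
2  0  2  3
2  3  0  3
3) 0  2  0  1
1  2  2  1
2  2  2  1
2  2  1  2
2  0  2  3
2  3  0  3
4) 0  2  1  1
1  2  2  1
2  2  2  1
2  2  1  2
2  0  2  3
2  3  0  3
5) 0  2  2  1
1  2  2  1
2  2  2  1
2  2  1  2
2  0  2  3
2  3  0  3
6) 0  2  3  1
1  2  2  1
2  2  2  1
2  2  1  2
2  0  2  3
2  3  0  3

1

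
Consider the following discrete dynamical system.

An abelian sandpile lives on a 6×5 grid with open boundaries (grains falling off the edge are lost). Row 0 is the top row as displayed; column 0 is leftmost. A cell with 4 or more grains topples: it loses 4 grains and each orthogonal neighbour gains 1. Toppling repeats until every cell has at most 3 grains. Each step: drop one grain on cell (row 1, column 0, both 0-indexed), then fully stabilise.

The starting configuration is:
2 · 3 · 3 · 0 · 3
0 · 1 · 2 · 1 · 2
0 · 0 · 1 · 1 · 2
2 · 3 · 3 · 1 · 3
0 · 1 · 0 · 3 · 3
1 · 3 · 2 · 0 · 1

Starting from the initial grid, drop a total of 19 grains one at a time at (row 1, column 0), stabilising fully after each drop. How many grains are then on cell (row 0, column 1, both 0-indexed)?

0

step 0: 2 · 3 · 3 · 0 · 3
0 · 1 · 2 · 1 · 2
0 · 0 · 1 · 1 · 2
2 · 3 · 3 · 1 · 3
0 · 1 · 0 · 3 · 3
1 · 3 · 2 · 0 · 1
step 1: 2 · 3 · 3 · 0 · 3
1 · 1 · 2 · 1 · 2
0 · 0 · 1 · 1 · 2
2 · 3 · 3 · 1 · 3
0 · 1 · 0 · 3 · 3
1 · 3 · 2 · 0 · 1
step 2: 2 · 3 · 3 · 0 · 3
2 · 1 · 2 · 1 · 2
0 · 0 · 1 · 1 · 2
2 · 3 · 3 · 1 · 3
0 · 1 · 0 · 3 · 3
1 · 3 · 2 · 0 · 1
step 3: 2 · 3 · 3 · 0 · 3
3 · 1 · 2 · 1 · 2
0 · 0 · 1 · 1 · 2
2 · 3 · 3 · 1 · 3
0 · 1 · 0 · 3 · 3
1 · 3 · 2 · 0 · 1
step 4: 3 · 3 · 3 · 0 · 3
0 · 2 · 2 · 1 · 2
1 · 0 · 1 · 1 · 2
2 · 3 · 3 · 1 · 3
0 · 1 · 0 · 3 · 3
1 · 3 · 2 · 0 · 1
step 5: 3 · 3 · 3 · 0 · 3
1 · 2 · 2 · 1 · 2
1 · 0 · 1 · 1 · 2
2 · 3 · 3 · 1 · 3
0 · 1 · 0 · 3 · 3
1 · 3 · 2 · 0 · 1
step 6: 3 · 3 · 3 · 0 · 3
2 · 2 · 2 · 1 · 2
1 · 0 · 1 · 1 · 2
2 · 3 · 3 · 1 · 3
0 · 1 · 0 · 3 · 3
1 · 3 · 2 · 0 · 1
step 7: 3 · 3 · 3 · 0 · 3
3 · 2 · 2 · 1 · 2
1 · 0 · 1 · 1 · 2
2 · 3 · 3 · 1 · 3
0 · 1 · 0 · 3 · 3
1 · 3 · 2 · 0 · 1
step 8: 1 · 2 · 1 · 1 · 3
2 · 1 · 0 · 2 · 2
2 · 1 · 2 · 1 · 2
2 · 3 · 3 · 1 · 3
0 · 1 · 0 · 3 · 3
1 · 3 · 2 · 0 · 1
step 9: 1 · 2 · 1 · 1 · 3
3 · 1 · 0 · 2 · 2
2 · 1 · 2 · 1 · 2
2 · 3 · 3 · 1 · 3
0 · 1 · 0 · 3 · 3
1 · 3 · 2 · 0 · 1
step 10: 2 · 2 · 1 · 1 · 3
0 · 2 · 0 · 2 · 2
3 · 1 · 2 · 1 · 2
2 · 3 · 3 · 1 · 3
0 · 1 · 0 · 3 · 3
1 · 3 · 2 · 0 · 1
step 11: 2 · 2 · 1 · 1 · 3
1 · 2 · 0 · 2 · 2
3 · 1 · 2 · 1 · 2
2 · 3 · 3 · 1 · 3
0 · 1 · 0 · 3 · 3
1 · 3 · 2 · 0 · 1
step 12: 2 · 2 · 1 · 1 · 3
2 · 2 · 0 · 2 · 2
3 · 1 · 2 · 1 · 2
2 · 3 · 3 · 1 · 3
0 · 1 · 0 · 3 · 3
1 · 3 · 2 · 0 · 1
step 13: 2 · 2 · 1 · 1 · 3
3 · 2 · 0 · 2 · 2
3 · 1 · 2 · 1 · 2
2 · 3 · 3 · 1 · 3
0 · 1 · 0 · 3 · 3
1 · 3 · 2 · 0 · 1
step 14: 3 · 2 · 1 · 1 · 3
1 · 3 · 0 · 2 · 2
0 · 2 · 2 · 1 · 2
3 · 3 · 3 · 1 · 3
0 · 1 · 0 · 3 · 3
1 · 3 · 2 · 0 · 1
step 15: 3 · 2 · 1 · 1 · 3
2 · 3 · 0 · 2 · 2
0 · 2 · 2 · 1 · 2
3 · 3 · 3 · 1 · 3
0 · 1 · 0 · 3 · 3
1 · 3 · 2 · 0 · 1
step 16: 3 · 2 · 1 · 1 · 3
3 · 3 · 0 · 2 · 2
0 · 2 · 2 · 1 · 2
3 · 3 · 3 · 1 · 3
0 · 1 · 0 · 3 · 3
1 · 3 · 2 · 0 · 1
step 17: 1 · 0 · 2 · 1 · 3
2 · 1 · 1 · 2 · 2
1 · 3 · 2 · 1 · 2
3 · 3 · 3 · 1 · 3
0 · 1 · 0 · 3 · 3
1 · 3 · 2 · 0 · 1
step 18: 1 · 0 · 2 · 1 · 3
3 · 1 · 1 · 2 · 2
1 · 3 · 2 · 1 · 2
3 · 3 · 3 · 1 · 3
0 · 1 · 0 · 3 · 3
1 · 3 · 2 · 0 · 1
step 19: 2 · 0 · 2 · 1 · 3
0 · 2 · 1 · 2 · 2
2 · 3 · 2 · 1 · 2
3 · 3 · 3 · 1 · 3
0 · 1 · 0 · 3 · 3
1 · 3 · 2 · 0 · 1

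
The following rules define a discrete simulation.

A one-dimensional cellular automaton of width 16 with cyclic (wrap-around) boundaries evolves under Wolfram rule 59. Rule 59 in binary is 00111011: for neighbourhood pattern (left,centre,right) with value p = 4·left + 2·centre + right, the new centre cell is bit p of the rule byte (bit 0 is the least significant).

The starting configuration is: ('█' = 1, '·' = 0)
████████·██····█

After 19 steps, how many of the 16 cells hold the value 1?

k=0  ████████·██····█
k=1  ········██·█████
k=2  █████████·██····
k=3  █········██·████
k=4  ·█████████·██···
k=5  ██········██·███
k=6  ··█████████·██··
k=7  ███········██·██
k=8  ···█████████·██·
k=9  ████········██·█
k=10  ····█████████·██
k=11  █████········██·
k=12  █····█████████·█
k=13  ·█████········██
k=14  ██····█████████·
k=15  █·█████········█
k=16  ·██····█████████
k=17  ██·█████········
k=18  █·██····████████
k=19  ·██·█████·······

7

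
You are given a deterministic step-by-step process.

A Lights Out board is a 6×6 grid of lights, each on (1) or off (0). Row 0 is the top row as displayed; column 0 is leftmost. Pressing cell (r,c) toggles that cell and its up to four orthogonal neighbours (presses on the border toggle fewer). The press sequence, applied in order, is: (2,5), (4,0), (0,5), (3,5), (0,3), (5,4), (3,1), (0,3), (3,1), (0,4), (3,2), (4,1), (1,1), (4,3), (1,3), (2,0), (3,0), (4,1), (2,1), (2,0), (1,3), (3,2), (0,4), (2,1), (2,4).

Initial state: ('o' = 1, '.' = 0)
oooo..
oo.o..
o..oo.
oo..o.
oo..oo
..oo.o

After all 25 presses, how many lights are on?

[0] oooo..
oo.o..
o..oo.
oo..o.
oo..oo
..oo.o
[1] oooo..
oo.o.o
o..o.o
oo..oo
oo..oo
..oo.o
[2] oooo..
oo.o.o
o..o.o
.o..oo
....oo
o.oo.o
[3] oooooo
oo.o..
o..o.o
.o..oo
....oo
o.oo.o
[4] oooooo
oo.o..
o..o..
.o....
....o.
o.oo.o
[5] oo...o
oo....
o..o..
.o....
....o.
o.oo.o
[6] oo...o
oo....
o..o..
.o....
......
o.o.o.
[7] oo...o
oo....
oo.o..
o.o...
.o....
o.o.o.
[8] oooooo
oo.o..
oo.o..
o.o...
.o....
o.o.o.
[9] oooooo
oo.o..
o..o..
.o....
......
o.o.o.
[10] ooo...
oo.oo.
o..o..
.o....
......
o.o.o.
[11] ooo...
oo.oo.
o.oo..
..oo..
..o...
o.o.o.
[12] ooo...
oo.oo.
o.oo..
.ooo..
oo....
ooo.o.
[13] o.o...
..ooo.
oooo..
.ooo..
oo....
ooo.o.
[14] o.o...
..ooo.
oooo..
.oo...
ooooo.
ooooo.
[15] o.oo..
......
ooo...
.oo...
ooooo.
ooooo.
[16] o.oo..
o.....
..o...
ooo...
ooooo.
ooooo.
[17] o.oo..
o.....
o.o...
..o...
.oooo.
ooooo.
[18] o.oo..
o.....
o.o...
.oo...
o..oo.
o.ooo.
[19] o.oo..
oo....
.o....
..o...
o..oo.
o.ooo.
[20] o.oo..
.o....
o.....
o.o...
o..oo.
o.ooo.
[21] o.o...
.oooo.
o..o..
o.o...
o..oo.
o.ooo.
[22] o.o...
.oooo.
o.oo..
oo.o..
o.ooo.
o.ooo.
[23] o.oooo
.ooo..
o.oo..
oo.o..
o.ooo.
o.ooo.
[24] o.oooo
..oo..
.o.o..
o..o..
o.ooo.
o.ooo.
[25] o.oooo
..ooo.
.o..oo
o..oo.
o.ooo.
o.ooo.

22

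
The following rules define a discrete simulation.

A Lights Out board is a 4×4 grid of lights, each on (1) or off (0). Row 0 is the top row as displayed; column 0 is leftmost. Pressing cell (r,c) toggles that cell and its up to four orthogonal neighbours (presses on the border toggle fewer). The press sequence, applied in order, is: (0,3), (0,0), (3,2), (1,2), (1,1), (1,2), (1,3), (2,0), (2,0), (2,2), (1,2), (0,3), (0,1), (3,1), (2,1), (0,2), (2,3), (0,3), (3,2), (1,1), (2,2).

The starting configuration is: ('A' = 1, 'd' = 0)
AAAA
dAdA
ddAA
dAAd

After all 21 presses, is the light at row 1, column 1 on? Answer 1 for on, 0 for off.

0) AAAA
dAdA
ddAA
dAAd
1) AAdd
dAdd
ddAA
dAAd
2) dddd
AAdd
ddAA
dAAd
3) dddd
AAdd
dddA
dddA
4) ddAd
AdAA
ddAA
dddA
5) dAAd
dAdA
dAAA
dddA
6) dAdd
ddAd
dAdA
dddA
7) dAdA
dddA
dAdd
dddA
8) dAdA
AddA
Addd
AddA
9) dAdA
dddA
dAdd
dddA
10) dAdA
ddAA
ddAA
ddAA
11) dAAA
dAdd
dddA
ddAA
12) dAdd
dAdA
dddA
ddAA
13) AdAd
dddA
dddA
ddAA
14) AdAd
dddA
dAdA
AAdA
15) AdAd
dAdA
AdAA
AddA
16) AAdA
dAAA
AdAA
AddA
17) AAdA
dAAd
Addd
Addd
18) AAAd
dAAA
Addd
Addd
19) AAAd
dAAA
AdAd
AAAA
20) AdAd
AddA
AAAd
AAAA
21) AdAd
AdAA
AddA
AAdA

0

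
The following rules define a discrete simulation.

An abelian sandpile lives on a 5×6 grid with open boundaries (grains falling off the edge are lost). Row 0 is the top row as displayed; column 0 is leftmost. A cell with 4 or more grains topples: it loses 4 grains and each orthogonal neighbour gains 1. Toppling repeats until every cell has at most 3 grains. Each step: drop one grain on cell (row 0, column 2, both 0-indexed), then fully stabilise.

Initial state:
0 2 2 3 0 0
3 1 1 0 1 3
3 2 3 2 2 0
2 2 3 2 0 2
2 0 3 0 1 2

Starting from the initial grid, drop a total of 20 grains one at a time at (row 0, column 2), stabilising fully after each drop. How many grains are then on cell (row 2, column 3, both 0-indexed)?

gen 0: 0 2 2 3 0 0
3 1 1 0 1 3
3 2 3 2 2 0
2 2 3 2 0 2
2 0 3 0 1 2
gen 1: 0 2 3 3 0 0
3 1 1 0 1 3
3 2 3 2 2 0
2 2 3 2 0 2
2 0 3 0 1 2
gen 2: 0 3 1 0 1 0
3 1 2 1 1 3
3 2 3 2 2 0
2 2 3 2 0 2
2 0 3 0 1 2
gen 3: 0 3 2 0 1 0
3 1 2 1 1 3
3 2 3 2 2 0
2 2 3 2 0 2
2 0 3 0 1 2
gen 4: 0 3 3 0 1 0
3 1 2 1 1 3
3 2 3 2 2 0
2 2 3 2 0 2
2 0 3 0 1 2
gen 5: 1 0 1 1 1 0
3 2 3 1 1 3
3 2 3 2 2 0
2 2 3 2 0 2
2 0 3 0 1 2
gen 6: 1 0 2 1 1 0
3 2 3 1 1 3
3 2 3 2 2 0
2 2 3 2 0 2
2 0 3 0 1 2
gen 7: 1 0 3 1 1 0
3 2 3 1 1 3
3 2 3 2 2 0
2 2 3 2 0 2
2 0 3 0 1 2
gen 8: 1 1 1 2 1 0
3 3 1 2 1 3
3 3 1 3 2 0
2 3 1 3 0 2
2 1 0 1 1 2
gen 9: 1 1 2 2 1 0
3 3 1 2 1 3
3 3 1 3 2 0
2 3 1 3 0 2
2 1 0 1 1 2
gen 10: 1 1 3 2 1 0
3 3 1 2 1 3
3 3 1 3 2 0
2 3 1 3 0 2
2 1 0 1 1 2
gen 11: 1 2 0 3 1 0
3 3 2 2 1 3
3 3 1 3 2 0
2 3 1 3 0 2
2 1 0 1 1 2
gen 12: 1 2 1 3 1 0
3 3 2 2 1 3
3 3 1 3 2 0
2 3 1 3 0 2
2 1 0 1 1 2
gen 13: 1 2 2 3 1 0
3 3 2 2 1 3
3 3 1 3 2 0
2 3 1 3 0 2
2 1 0 1 1 2
gen 14: 1 2 3 3 1 0
3 3 2 2 1 3
3 3 1 3 2 0
2 3 1 3 0 2
2 1 0 1 1 2
gen 15: 1 3 1 0 2 0
3 3 3 3 1 3
3 3 1 3 2 0
2 3 1 3 0 2
2 1 0 1 1 2
gen 16: 1 3 2 0 2 0
3 3 3 3 1 3
3 3 1 3 2 0
2 3 1 3 0 2
2 1 0 1 1 2
gen 17: 1 3 3 0 2 0
3 3 3 3 1 3
3 3 1 3 2 0
2 3 1 3 0 2
2 1 0 1 1 2
gen 18: 3 1 2 2 2 0
1 3 3 1 2 3
2 3 1 2 3 0
0 2 0 1 1 2
3 2 1 2 1 2
gen 19: 3 1 3 2 2 0
1 3 3 1 2 3
2 3 1 2 3 0
0 2 0 1 1 2
3 2 1 2 1 2
gen 20: 3 3 1 3 2 0
2 1 1 2 2 3
3 0 3 2 3 0
0 3 0 1 1 2
3 2 1 2 1 2

2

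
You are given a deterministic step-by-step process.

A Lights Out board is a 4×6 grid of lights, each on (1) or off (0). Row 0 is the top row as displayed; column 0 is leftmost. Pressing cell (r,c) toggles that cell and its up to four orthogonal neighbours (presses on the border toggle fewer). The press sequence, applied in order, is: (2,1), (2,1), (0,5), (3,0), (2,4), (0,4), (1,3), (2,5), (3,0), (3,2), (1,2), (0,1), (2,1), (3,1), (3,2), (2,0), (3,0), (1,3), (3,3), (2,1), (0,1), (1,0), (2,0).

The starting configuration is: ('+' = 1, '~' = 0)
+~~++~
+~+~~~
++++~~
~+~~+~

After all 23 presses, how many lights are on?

9

[0] +~~++~
+~+~~~
++++~~
~+~~+~
[1] +~~++~
+++~~~
~~~+~~
~~~~+~
[2] +~~++~
+~+~~~
++++~~
~+~~+~
[3] +~~+~+
+~+~~+
++++~~
~+~~+~
[4] +~~+~+
+~+~~+
~+++~~
+~~~+~
[5] +~~+~+
+~+~++
~++~++
+~~~~~
[6] +~~~+~
+~+~~+
~++~++
+~~~~~
[7] +~~++~
+~~+++
~+++++
+~~~~~
[8] +~~++~
+~~++~
~+++~~
+~~~~+
[9] +~~++~
+~~++~
++++~~
~+~~~+
[10] +~~++~
+~~++~
++~+~~
~~++~+
[11] +~+++~
+++~+~
++++~~
~~++~+
[12] ~+~++~
+~+~+~
++++~~
~~++~+
[13] ~+~++~
+++~+~
~~~+~~
~+++~+
[14] ~+~++~
+++~+~
~+~+~~
+~~+~+
[15] ~+~++~
+++~+~
~+++~~
+++~~+
[16] ~+~++~
~++~+~
+~++~~
~++~~+
[17] ~+~++~
~++~+~
~~++~~
+~+~~+
[18] ~+~~+~
~+~+~~
~~+~~~
+~+~~+
[19] ~+~~+~
~+~+~~
~~++~~
+~~+++
[20] ~+~~+~
~~~+~~
++~+~~
++~+++
[21] +~+~+~
~+~+~~
++~+~~
++~+++
[22] ~~+~+~
+~~+~~
~+~+~~
++~+++
[23] ~~+~+~
~~~+~~
+~~+~~
~+~+++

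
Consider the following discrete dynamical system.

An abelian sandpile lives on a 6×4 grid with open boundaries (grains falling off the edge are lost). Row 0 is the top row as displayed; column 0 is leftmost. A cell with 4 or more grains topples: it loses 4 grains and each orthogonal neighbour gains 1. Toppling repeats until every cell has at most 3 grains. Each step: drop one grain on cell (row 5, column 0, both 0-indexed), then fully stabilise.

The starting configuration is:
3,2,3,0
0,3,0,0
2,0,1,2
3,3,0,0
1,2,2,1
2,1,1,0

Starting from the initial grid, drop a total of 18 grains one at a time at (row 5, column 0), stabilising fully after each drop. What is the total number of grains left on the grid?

36

0) 3,2,3,0
0,3,0,0
2,0,1,2
3,3,0,0
1,2,2,1
2,1,1,0
1) 3,2,3,0
0,3,0,0
2,0,1,2
3,3,0,0
1,2,2,1
3,1,1,0
2) 3,2,3,0
0,3,0,0
2,0,1,2
3,3,0,0
2,2,2,1
0,2,1,0
3) 3,2,3,0
0,3,0,0
2,0,1,2
3,3,0,0
2,2,2,1
1,2,1,0
4) 3,2,3,0
0,3,0,0
2,0,1,2
3,3,0,0
2,2,2,1
2,2,1,0
5) 3,2,3,0
0,3,0,0
2,0,1,2
3,3,0,0
2,2,2,1
3,2,1,0
6) 3,2,3,0
0,3,0,0
2,0,1,2
3,3,0,0
3,2,2,1
0,3,1,0
7) 3,2,3,0
0,3,0,0
2,0,1,2
3,3,0,0
3,2,2,1
1,3,1,0
8) 3,2,3,0
0,3,0,0
2,0,1,2
3,3,0,0
3,2,2,1
2,3,1,0
9) 3,2,3,0
0,3,0,0
2,0,1,2
3,3,0,0
3,2,2,1
3,3,1,0
10) 3,2,3,0
0,3,0,0
3,1,1,2
1,1,1,0
2,1,3,1
2,1,2,0
11) 3,2,3,0
0,3,0,0
3,1,1,2
1,1,1,0
2,1,3,1
3,1,2,0
12) 3,2,3,0
0,3,0,0
3,1,1,2
1,1,1,0
3,1,3,1
0,2,2,0
13) 3,2,3,0
0,3,0,0
3,1,1,2
1,1,1,0
3,1,3,1
1,2,2,0
14) 3,2,3,0
0,3,0,0
3,1,1,2
1,1,1,0
3,1,3,1
2,2,2,0
15) 3,2,3,0
0,3,0,0
3,1,1,2
1,1,1,0
3,1,3,1
3,2,2,0
16) 3,2,3,0
0,3,0,0
3,1,1,2
2,1,1,0
0,2,3,1
1,3,2,0
17) 3,2,3,0
0,3,0,0
3,1,1,2
2,1,1,0
0,2,3,1
2,3,2,0
18) 3,2,3,0
0,3,0,0
3,1,1,2
2,1,1,0
0,2,3,1
3,3,2,0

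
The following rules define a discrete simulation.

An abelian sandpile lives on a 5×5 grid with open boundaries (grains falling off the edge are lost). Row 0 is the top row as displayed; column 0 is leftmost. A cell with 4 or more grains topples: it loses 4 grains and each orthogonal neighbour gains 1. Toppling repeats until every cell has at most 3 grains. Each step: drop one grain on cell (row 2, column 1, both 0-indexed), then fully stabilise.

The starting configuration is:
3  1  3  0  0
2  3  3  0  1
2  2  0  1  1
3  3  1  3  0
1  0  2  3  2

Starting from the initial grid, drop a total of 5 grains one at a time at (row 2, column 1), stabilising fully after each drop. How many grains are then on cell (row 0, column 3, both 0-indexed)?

[0] 3  1  3  0  0
2  3  3  0  1
2  2  0  1  1
3  3  1  3  0
1  0  2  3  2
[1] 3  1  3  0  0
2  3  3  0  1
2  3  0  1  1
3  3  1  3  0
1  0  2  3  2
[2] 1  0  1  1  0
1  3  1  1  1
1  3  2  1  1
1  1  2  3  0
2  1  2  3  2
[3] 1  1  1  1  0
2  0  2  1  1
2  1  3  1  1
1  2  2  3  0
2  1  2  3  2
[4] 1  1  1  1  0
2  0  2  1  1
2  2  3  1  1
1  2  2  3  0
2  1  2  3  2
[5] 1  1  1  1  0
2  0  2  1  1
2  3  3  1  1
1  2  2  3  0
2  1  2  3  2

1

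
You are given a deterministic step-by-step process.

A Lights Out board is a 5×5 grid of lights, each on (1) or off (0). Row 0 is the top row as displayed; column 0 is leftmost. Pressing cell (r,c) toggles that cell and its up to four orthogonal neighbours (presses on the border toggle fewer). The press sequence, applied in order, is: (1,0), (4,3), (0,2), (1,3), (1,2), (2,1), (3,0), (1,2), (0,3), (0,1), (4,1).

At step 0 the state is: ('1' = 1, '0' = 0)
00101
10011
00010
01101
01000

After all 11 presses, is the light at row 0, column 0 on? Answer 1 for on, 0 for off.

0) 00101
10011
00010
01101
01000
1) 10101
01011
10010
01101
01000
2) 10101
01011
10010
01111
01111
3) 11011
01111
10010
01111
01111
4) 11001
01000
10000
01111
01111
5) 11101
00110
10100
01111
01111
6) 11101
01110
01000
00111
01111
7) 11101
01110
11000
11111
11111
8) 11001
00000
11100
11111
11111
9) 11110
00010
11100
11111
11111
10) 00010
01010
11100
11111
11111
11) 00010
01010
11100
10111
00011

0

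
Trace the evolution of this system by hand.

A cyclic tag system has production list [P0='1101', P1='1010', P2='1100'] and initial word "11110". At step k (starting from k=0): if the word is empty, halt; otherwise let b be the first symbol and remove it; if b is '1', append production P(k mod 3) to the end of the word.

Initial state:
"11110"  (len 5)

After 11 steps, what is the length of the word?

[0] "11110"  (len 5)
[1] "11101101"  (len 8)
[2] "11011011010"  (len 11)
[3] "10110110101100"  (len 14)
[4] "01101101011001101"  (len 17)
[5] "1101101011001101"  (len 16)
[6] "1011010110011011100"  (len 19)
[7] "0110101100110111001101"  (len 22)
[8] "110101100110111001101"  (len 21)
[9] "101011001101110011011100"  (len 24)
[10] "010110011011100110111001101"  (len 27)
[11] "10110011011100110111001101"  (len 26)

26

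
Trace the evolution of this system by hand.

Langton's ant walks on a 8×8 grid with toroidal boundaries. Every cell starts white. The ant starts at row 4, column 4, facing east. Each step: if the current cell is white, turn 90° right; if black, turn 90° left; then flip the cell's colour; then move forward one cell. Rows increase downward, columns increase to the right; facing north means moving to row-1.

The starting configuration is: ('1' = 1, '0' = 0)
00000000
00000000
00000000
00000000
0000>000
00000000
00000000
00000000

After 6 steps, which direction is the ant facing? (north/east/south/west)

t=0: 00000000
00000000
00000000
00000000
0000>000
00000000
00000000
00000000
t=1: 00000000
00000000
00000000
00000000
00001000
0000v000
00000000
00000000
t=2: 00000000
00000000
00000000
00000000
00001000
000<1000
00000000
00000000
t=3: 00000000
00000000
00000000
00000000
000^1000
00011000
00000000
00000000
t=4: 00000000
00000000
00000000
00000000
0001>000
00011000
00000000
00000000
t=5: 00000000
00000000
00000000
0000^000
00010000
00011000
00000000
00000000
t=6: 00000000
00000000
00000000
00001>00
00010000
00011000
00000000
00000000

east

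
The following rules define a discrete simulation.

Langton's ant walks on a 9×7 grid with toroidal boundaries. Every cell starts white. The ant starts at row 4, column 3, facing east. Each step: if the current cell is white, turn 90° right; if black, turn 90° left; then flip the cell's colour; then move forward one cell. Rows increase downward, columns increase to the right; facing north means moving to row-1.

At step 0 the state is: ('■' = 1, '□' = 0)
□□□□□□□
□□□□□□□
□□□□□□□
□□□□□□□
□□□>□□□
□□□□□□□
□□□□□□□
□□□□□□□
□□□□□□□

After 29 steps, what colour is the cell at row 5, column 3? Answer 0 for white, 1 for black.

t=0: □□□□□□□
□□□□□□□
□□□□□□□
□□□□□□□
□□□>□□□
□□□□□□□
□□□□□□□
□□□□□□□
□□□□□□□
t=1: □□□□□□□
□□□□□□□
□□□□□□□
□□□□□□□
□□□■□□□
□□□v□□□
□□□□□□□
□□□□□□□
□□□□□□□
t=2: □□□□□□□
□□□□□□□
□□□□□□□
□□□□□□□
□□□■□□□
□□<■□□□
□□□□□□□
□□□□□□□
□□□□□□□
t=3: □□□□□□□
□□□□□□□
□□□□□□□
□□□□□□□
□□^■□□□
□□■■□□□
□□□□□□□
□□□□□□□
□□□□□□□
t=4: □□□□□□□
□□□□□□□
□□□□□□□
□□□□□□□
□□■>□□□
□□■■□□□
□□□□□□□
□□□□□□□
□□□□□□□
t=5: □□□□□□□
□□□□□□□
□□□□□□□
□□□^□□□
□□■□□□□
□□■■□□□
□□□□□□□
□□□□□□□
□□□□□□□
t=6: □□□□□□□
□□□□□□□
□□□□□□□
□□□■>□□
□□■□□□□
□□■■□□□
□□□□□□□
□□□□□□□
□□□□□□□
t=7: □□□□□□□
□□□□□□□
□□□□□□□
□□□■■□□
□□■□v□□
□□■■□□□
□□□□□□□
□□□□□□□
□□□□□□□
t=8: □□□□□□□
□□□□□□□
□□□□□□□
□□□■■□□
□□■<■□□
□□■■□□□
□□□□□□□
□□□□□□□
□□□□□□□
t=9: □□□□□□□
□□□□□□□
□□□□□□□
□□□^■□□
□□■■■□□
□□■■□□□
□□□□□□□
□□□□□□□
□□□□□□□
t=10: □□□□□□□
□□□□□□□
□□□□□□□
□□<□■□□
□□■■■□□
□□■■□□□
□□□□□□□
□□□□□□□
□□□□□□□
t=11: □□□□□□□
□□□□□□□
□□^□□□□
□□■□■□□
□□■■■□□
□□■■□□□
□□□□□□□
□□□□□□□
□□□□□□□
t=12: □□□□□□□
□□□□□□□
□□■>□□□
□□■□■□□
□□■■■□□
□□■■□□□
□□□□□□□
□□□□□□□
□□□□□□□
t=13: □□□□□□□
□□□□□□□
□□■■□□□
□□■v■□□
□□■■■□□
□□■■□□□
□□□□□□□
□□□□□□□
□□□□□□□
t=14: □□□□□□□
□□□□□□□
□□■■□□□
□□<■■□□
□□■■■□□
□□■■□□□
□□□□□□□
□□□□□□□
□□□□□□□
t=15: □□□□□□□
□□□□□□□
□□■■□□□
□□□■■□□
□□v■■□□
□□■■□□□
□□□□□□□
□□□□□□□
□□□□□□□
t=16: □□□□□□□
□□□□□□□
□□■■□□□
□□□■■□□
□□□>■□□
□□■■□□□
□□□□□□□
□□□□□□□
□□□□□□□
t=17: □□□□□□□
□□□□□□□
□□■■□□□
□□□^■□□
□□□□■□□
□□■■□□□
□□□□□□□
□□□□□□□
□□□□□□□
t=18: □□□□□□□
□□□□□□□
□□■■□□□
□□<□■□□
□□□□■□□
□□■■□□□
□□□□□□□
□□□□□□□
□□□□□□□
t=19: □□□□□□□
□□□□□□□
□□^■□□□
□□■□■□□
□□□□■□□
□□■■□□□
□□□□□□□
□□□□□□□
□□□□□□□
t=20: □□□□□□□
□□□□□□□
□<□■□□□
□□■□■□□
□□□□■□□
□□■■□□□
□□□□□□□
□□□□□□□
□□□□□□□
t=21: □□□□□□□
□^□□□□□
□■□■□□□
□□■□■□□
□□□□■□□
□□■■□□□
□□□□□□□
□□□□□□□
□□□□□□□
t=22: □□□□□□□
□■>□□□□
□■□■□□□
□□■□■□□
□□□□■□□
□□■■□□□
□□□□□□□
□□□□□□□
□□□□□□□
t=23: □□□□□□□
□■■□□□□
□■v■□□□
□□■□■□□
□□□□■□□
□□■■□□□
□□□□□□□
□□□□□□□
□□□□□□□
t=24: □□□□□□□
□■■□□□□
□<■■□□□
□□■□■□□
□□□□■□□
□□■■□□□
□□□□□□□
□□□□□□□
□□□□□□□
t=25: □□□□□□□
□■■□□□□
□□■■□□□
□v■□■□□
□□□□■□□
□□■■□□□
□□□□□□□
□□□□□□□
□□□□□□□
t=26: □□□□□□□
□■■□□□□
□□■■□□□
<■■□■□□
□□□□■□□
□□■■□□□
□□□□□□□
□□□□□□□
□□□□□□□
t=27: □□□□□□□
□■■□□□□
^□■■□□□
■■■□■□□
□□□□■□□
□□■■□□□
□□□□□□□
□□□□□□□
□□□□□□□
t=28: □□□□□□□
□■■□□□□
■>■■□□□
■■■□■□□
□□□□■□□
□□■■□□□
□□□□□□□
□□□□□□□
□□□□□□□
t=29: □□□□□□□
□■■□□□□
■■■■□□□
■v■□■□□
□□□□■□□
□□■■□□□
□□□□□□□
□□□□□□□
□□□□□□□

1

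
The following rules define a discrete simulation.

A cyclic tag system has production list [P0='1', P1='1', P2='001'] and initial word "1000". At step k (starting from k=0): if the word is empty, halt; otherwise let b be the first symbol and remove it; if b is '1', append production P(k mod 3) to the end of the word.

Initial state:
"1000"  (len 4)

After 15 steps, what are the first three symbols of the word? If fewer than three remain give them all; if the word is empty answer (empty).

001

step 0: "1000"  (len 4)
step 1: "0001"  (len 4)
step 2: "001"  (len 3)
step 3: "01"  (len 2)
step 4: "1"  (len 1)
step 5: "1"  (len 1)
step 6: "001"  (len 3)
step 7: "01"  (len 2)
step 8: "1"  (len 1)
step 9: "001"  (len 3)
step 10: "01"  (len 2)
step 11: "1"  (len 1)
step 12: "001"  (len 3)
step 13: "01"  (len 2)
step 14: "1"  (len 1)
step 15: "001"  (len 3)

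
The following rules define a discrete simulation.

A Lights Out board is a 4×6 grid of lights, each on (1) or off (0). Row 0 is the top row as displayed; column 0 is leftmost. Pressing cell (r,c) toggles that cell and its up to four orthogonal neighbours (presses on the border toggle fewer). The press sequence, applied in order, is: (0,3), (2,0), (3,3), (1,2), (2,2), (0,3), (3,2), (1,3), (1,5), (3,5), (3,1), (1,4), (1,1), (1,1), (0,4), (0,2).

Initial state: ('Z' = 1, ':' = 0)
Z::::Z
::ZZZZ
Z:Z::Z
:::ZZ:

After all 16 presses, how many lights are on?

k=0  Z::::Z
::ZZZZ
Z:Z::Z
:::ZZ:
k=1  Z:ZZZZ
::Z:ZZ
Z:Z::Z
:::ZZ:
k=2  Z:ZZZZ
Z:Z:ZZ
:ZZ::Z
Z::ZZ:
k=3  Z:ZZZZ
Z:Z:ZZ
:ZZZ:Z
Z:Z:::
k=4  Z::ZZZ
ZZ:ZZZ
:Z:Z:Z
Z:Z:::
k=5  Z::ZZZ
ZZZZZZ
::Z::Z
Z:::::
k=6  Z:Z::Z
ZZZ:ZZ
::Z::Z
Z:::::
k=7  Z:Z::Z
ZZZ:ZZ
:::::Z
ZZZZ::
k=8  Z:ZZ:Z
ZZ:Z:Z
:::Z:Z
ZZZZ::
k=9  Z:ZZ::
ZZ:ZZ:
:::Z::
ZZZZ::
k=10  Z:ZZ::
ZZ:ZZ:
:::Z:Z
ZZZZZZ
k=11  Z:ZZ::
ZZ:ZZ:
:Z:Z:Z
:::ZZZ
k=12  Z:ZZZ:
ZZ:::Z
:Z:ZZZ
:::ZZZ
k=13  ZZZZZ:
::Z::Z
:::ZZZ
:::ZZZ
k=14  Z:ZZZ:
ZZ:::Z
:Z:ZZZ
:::ZZZ
k=15  Z:Z::Z
ZZ::ZZ
:Z:ZZZ
:::ZZZ
k=16  ZZ:Z:Z
ZZZ:ZZ
:Z:ZZZ
:::ZZZ

16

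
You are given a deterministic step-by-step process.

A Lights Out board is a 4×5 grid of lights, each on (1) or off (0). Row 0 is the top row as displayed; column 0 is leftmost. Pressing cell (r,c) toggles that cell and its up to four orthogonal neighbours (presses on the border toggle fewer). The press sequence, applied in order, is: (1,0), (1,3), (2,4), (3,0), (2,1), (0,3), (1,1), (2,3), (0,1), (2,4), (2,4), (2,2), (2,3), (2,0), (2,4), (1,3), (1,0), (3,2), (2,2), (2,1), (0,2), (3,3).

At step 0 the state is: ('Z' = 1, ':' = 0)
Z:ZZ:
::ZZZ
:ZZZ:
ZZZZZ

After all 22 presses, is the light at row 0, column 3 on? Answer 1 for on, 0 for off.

1

k=0  Z:ZZ:
::ZZZ
:ZZZ:
ZZZZZ
k=1  ::ZZ:
ZZZZZ
ZZZZ:
ZZZZZ
k=2  ::Z::
ZZ:::
ZZZ::
ZZZZZ
k=3  ::Z::
ZZ::Z
ZZZZZ
ZZZZ:
k=4  ::Z::
ZZ::Z
:ZZZZ
::ZZ:
k=5  ::Z::
Z:::Z
Z::ZZ
:ZZZ:
k=6  :::ZZ
Z::ZZ
Z::ZZ
:ZZZ:
k=7  :Z:ZZ
:ZZZZ
ZZ:ZZ
:ZZZ:
k=8  :Z:ZZ
:ZZ:Z
ZZZ::
:ZZ::
k=9  Z:ZZZ
::Z:Z
ZZZ::
:ZZ::
k=10  Z:ZZZ
::Z::
ZZZZZ
:ZZ:Z
k=11  Z:ZZZ
::Z:Z
ZZZ::
:ZZ::
k=12  Z:ZZZ
::::Z
Z::Z:
:Z:::
k=13  Z:ZZZ
:::ZZ
Z:Z:Z
:Z:Z:
k=14  Z:ZZZ
Z::ZZ
:ZZ:Z
ZZ:Z:
k=15  Z:ZZZ
Z::Z:
:ZZZ:
ZZ:ZZ
k=16  Z:Z:Z
Z:Z:Z
:ZZ::
ZZ:ZZ
k=17  ::Z:Z
:ZZ:Z
ZZZ::
ZZ:ZZ
k=18  ::Z:Z
:ZZ:Z
ZZ:::
Z:Z:Z
k=19  ::Z:Z
:Z::Z
Z:ZZ:
Z:::Z
k=20  ::Z:Z
::::Z
:Z:Z:
ZZ::Z
k=21  :Z:ZZ
::Z:Z
:Z:Z:
ZZ::Z
k=22  :Z:ZZ
::Z:Z
:Z:::
ZZZZ:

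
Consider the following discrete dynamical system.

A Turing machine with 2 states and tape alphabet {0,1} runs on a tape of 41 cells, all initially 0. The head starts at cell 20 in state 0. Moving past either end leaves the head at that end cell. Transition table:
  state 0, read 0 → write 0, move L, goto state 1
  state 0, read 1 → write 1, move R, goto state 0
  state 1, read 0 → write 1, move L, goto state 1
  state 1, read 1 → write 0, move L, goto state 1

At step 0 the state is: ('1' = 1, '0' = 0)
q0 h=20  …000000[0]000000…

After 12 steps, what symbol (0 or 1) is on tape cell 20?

0

t=0: q0 h=20  …000000[0]000000…
t=1: q1 h=19  …000000[0]000000…
t=2: q1 h=18  …000000[0]100000…
t=3: q1 h=17  …000000[0]110000…
t=4: q1 h=16  …000000[0]111000…
t=5: q1 h=15  …000000[0]111100…
t=6: q1 h=14  …000000[0]111110…
t=7: q1 h=13  …000000[0]111111…
t=8: q1 h=12  …000000[0]111111…
t=9: q1 h=11  …000000[0]111111…
t=10: q1 h=10  …000000[0]111111…
t=11: q1 h= 9  …000000[0]111111…
t=12: q1 h= 8  …000000[0]111111…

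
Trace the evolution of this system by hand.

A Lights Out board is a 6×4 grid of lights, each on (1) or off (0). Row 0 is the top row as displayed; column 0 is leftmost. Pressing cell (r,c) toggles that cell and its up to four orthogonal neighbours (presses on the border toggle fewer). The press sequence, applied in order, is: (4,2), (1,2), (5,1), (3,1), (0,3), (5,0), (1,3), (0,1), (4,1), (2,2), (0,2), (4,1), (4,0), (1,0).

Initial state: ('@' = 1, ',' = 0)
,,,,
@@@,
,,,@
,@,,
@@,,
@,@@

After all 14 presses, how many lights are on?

0) ,,,,
@@@,
,,,@
,@,,
@@,,
@,@@
1) ,,,,
@@@,
,,,@
,@@,
@,@@
@,,@
2) ,,@,
@,,@
,,@@
,@@,
@,@@
@,,@
3) ,,@,
@,,@
,,@@
,@@,
@@@@
,@@@
4) ,,@,
@,,@
,@@@
@,,,
@,@@
,@@@
5) ,,,@
@,,,
,@@@
@,,,
@,@@
,@@@
6) ,,,@
@,,,
,@@@
@,,,
,,@@
@,@@
7) ,,,,
@,@@
,@@,
@,,,
,,@@
@,@@
8) @@@,
@@@@
,@@,
@,,,
,,@@
@,@@
9) @@@,
@@@@
,@@,
@@,,
@@,@
@@@@
10) @@@,
@@,@
,,,@
@@@,
@@,@
@@@@
11) @,,@
@@@@
,,,@
@@@,
@@,@
@@@@
12) @,,@
@@@@
,,,@
@,@,
,,@@
@,@@
13) @,,@
@@@@
,,,@
,,@,
@@@@
,,@@
14) ,,,@
,,@@
@,,@
,,@,
@@@@
,,@@

12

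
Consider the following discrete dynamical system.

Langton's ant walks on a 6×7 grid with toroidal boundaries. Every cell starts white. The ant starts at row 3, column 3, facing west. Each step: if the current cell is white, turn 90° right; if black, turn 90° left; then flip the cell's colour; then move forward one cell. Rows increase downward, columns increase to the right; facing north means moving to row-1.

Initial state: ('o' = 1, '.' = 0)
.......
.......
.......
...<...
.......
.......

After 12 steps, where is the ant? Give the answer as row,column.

5,3

t=0: .......
.......
.......
...<...
.......
.......
t=1: .......
.......
...^...
...o...
.......
.......
t=2: .......
.......
...o>..
...o...
.......
.......
t=3: .......
.......
...oo..
...ov..
.......
.......
t=4: .......
.......
...oo..
...<o..
.......
.......
t=5: .......
.......
...oo..
....o..
...v...
.......
t=6: .......
.......
...oo..
....o..
..<o...
.......
t=7: .......
.......
...oo..
..^.o..
..oo...
.......
t=8: .......
.......
...oo..
..o>o..
..oo...
.......
t=9: .......
.......
...oo..
..ooo..
..ov...
.......
t=10: .......
.......
...oo..
..ooo..
..o.>..
.......
t=11: .......
.......
...oo..
..ooo..
..o.o..
....v..
t=12: .......
.......
...oo..
..ooo..
..o.o..
...<o..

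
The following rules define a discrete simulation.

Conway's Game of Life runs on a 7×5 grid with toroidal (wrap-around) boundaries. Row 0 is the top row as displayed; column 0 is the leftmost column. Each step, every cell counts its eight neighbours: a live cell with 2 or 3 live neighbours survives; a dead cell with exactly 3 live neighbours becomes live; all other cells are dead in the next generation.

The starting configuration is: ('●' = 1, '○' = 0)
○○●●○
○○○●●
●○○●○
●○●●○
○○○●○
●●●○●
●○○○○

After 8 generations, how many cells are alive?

6

k=0  ○○●●○
○○○●●
●○○●○
●○●●○
○○○●○
●●●○●
●○○○○
k=1  ○○●●○
○○○○○
●●○○○
○●●●○
○○○○○
●●●●●
●○○○○
k=2  ○○○○○
○●●○○
●●○○○
●●●○○
○○○○○
●●●●●
●○○○○
k=3  ○●○○○
●●●○○
○○○○○
●○●○○
○○○○○
●●●●●
●○●●○
k=4  ○○○●●
●●●○○
●○●○○
○○○○○
○○○○○
●○○○○
○○○○○
k=5  ●●●●●
●○●○○
●○●○○
○○○○○
○○○○○
○○○○○
○○○○●
k=6  ○○●○○
○○○○○
○○○○○
○○○○○
○○○○○
○○○○○
○●●○●
k=7  ○●●●○
○○○○○
○○○○○
○○○○○
○○○○○
○○○○○
○●●●○
k=8  ○●○●○
○○●○○
○○○○○
○○○○○
○○○○○
○○●○○
○●○●○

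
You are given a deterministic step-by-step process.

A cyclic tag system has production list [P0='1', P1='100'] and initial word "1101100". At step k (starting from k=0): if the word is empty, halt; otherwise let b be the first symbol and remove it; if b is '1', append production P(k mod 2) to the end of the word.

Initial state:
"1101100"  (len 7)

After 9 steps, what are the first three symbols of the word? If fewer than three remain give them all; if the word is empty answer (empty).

001

t=0: "1101100"  (len 7)
t=1: "1011001"  (len 7)
t=2: "011001100"  (len 9)
t=3: "11001100"  (len 8)
t=4: "1001100100"  (len 10)
t=5: "0011001001"  (len 10)
t=6: "011001001"  (len 9)
t=7: "11001001"  (len 8)
t=8: "1001001100"  (len 10)
t=9: "0010011001"  (len 10)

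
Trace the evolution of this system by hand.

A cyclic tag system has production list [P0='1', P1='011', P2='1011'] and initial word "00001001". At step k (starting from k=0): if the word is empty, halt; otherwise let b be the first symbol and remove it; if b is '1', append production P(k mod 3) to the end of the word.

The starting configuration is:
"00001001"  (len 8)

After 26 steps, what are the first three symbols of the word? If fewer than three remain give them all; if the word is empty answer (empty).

011

0) "00001001"  (len 8)
1) "0001001"  (len 7)
2) "001001"  (len 6)
3) "01001"  (len 5)
4) "1001"  (len 4)
5) "001011"  (len 6)
6) "01011"  (len 5)
7) "1011"  (len 4)
8) "011011"  (len 6)
9) "11011"  (len 5)
10) "10111"  (len 5)
11) "0111011"  (len 7)
12) "111011"  (len 6)
13) "110111"  (len 6)
14) "10111011"  (len 8)
15) "01110111011"  (len 11)
16) "1110111011"  (len 10)
17) "110111011011"  (len 12)
18) "101110110111011"  (len 15)
19) "011101101110111"  (len 15)
20) "11101101110111"  (len 14)
21) "11011011101111011"  (len 17)
22) "10110111011110111"  (len 17)
23) "0110111011110111011"  (len 19)
24) "110111011110111011"  (len 18)
25) "101110111101110111"  (len 18)
26) "01110111101110111011"  (len 20)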